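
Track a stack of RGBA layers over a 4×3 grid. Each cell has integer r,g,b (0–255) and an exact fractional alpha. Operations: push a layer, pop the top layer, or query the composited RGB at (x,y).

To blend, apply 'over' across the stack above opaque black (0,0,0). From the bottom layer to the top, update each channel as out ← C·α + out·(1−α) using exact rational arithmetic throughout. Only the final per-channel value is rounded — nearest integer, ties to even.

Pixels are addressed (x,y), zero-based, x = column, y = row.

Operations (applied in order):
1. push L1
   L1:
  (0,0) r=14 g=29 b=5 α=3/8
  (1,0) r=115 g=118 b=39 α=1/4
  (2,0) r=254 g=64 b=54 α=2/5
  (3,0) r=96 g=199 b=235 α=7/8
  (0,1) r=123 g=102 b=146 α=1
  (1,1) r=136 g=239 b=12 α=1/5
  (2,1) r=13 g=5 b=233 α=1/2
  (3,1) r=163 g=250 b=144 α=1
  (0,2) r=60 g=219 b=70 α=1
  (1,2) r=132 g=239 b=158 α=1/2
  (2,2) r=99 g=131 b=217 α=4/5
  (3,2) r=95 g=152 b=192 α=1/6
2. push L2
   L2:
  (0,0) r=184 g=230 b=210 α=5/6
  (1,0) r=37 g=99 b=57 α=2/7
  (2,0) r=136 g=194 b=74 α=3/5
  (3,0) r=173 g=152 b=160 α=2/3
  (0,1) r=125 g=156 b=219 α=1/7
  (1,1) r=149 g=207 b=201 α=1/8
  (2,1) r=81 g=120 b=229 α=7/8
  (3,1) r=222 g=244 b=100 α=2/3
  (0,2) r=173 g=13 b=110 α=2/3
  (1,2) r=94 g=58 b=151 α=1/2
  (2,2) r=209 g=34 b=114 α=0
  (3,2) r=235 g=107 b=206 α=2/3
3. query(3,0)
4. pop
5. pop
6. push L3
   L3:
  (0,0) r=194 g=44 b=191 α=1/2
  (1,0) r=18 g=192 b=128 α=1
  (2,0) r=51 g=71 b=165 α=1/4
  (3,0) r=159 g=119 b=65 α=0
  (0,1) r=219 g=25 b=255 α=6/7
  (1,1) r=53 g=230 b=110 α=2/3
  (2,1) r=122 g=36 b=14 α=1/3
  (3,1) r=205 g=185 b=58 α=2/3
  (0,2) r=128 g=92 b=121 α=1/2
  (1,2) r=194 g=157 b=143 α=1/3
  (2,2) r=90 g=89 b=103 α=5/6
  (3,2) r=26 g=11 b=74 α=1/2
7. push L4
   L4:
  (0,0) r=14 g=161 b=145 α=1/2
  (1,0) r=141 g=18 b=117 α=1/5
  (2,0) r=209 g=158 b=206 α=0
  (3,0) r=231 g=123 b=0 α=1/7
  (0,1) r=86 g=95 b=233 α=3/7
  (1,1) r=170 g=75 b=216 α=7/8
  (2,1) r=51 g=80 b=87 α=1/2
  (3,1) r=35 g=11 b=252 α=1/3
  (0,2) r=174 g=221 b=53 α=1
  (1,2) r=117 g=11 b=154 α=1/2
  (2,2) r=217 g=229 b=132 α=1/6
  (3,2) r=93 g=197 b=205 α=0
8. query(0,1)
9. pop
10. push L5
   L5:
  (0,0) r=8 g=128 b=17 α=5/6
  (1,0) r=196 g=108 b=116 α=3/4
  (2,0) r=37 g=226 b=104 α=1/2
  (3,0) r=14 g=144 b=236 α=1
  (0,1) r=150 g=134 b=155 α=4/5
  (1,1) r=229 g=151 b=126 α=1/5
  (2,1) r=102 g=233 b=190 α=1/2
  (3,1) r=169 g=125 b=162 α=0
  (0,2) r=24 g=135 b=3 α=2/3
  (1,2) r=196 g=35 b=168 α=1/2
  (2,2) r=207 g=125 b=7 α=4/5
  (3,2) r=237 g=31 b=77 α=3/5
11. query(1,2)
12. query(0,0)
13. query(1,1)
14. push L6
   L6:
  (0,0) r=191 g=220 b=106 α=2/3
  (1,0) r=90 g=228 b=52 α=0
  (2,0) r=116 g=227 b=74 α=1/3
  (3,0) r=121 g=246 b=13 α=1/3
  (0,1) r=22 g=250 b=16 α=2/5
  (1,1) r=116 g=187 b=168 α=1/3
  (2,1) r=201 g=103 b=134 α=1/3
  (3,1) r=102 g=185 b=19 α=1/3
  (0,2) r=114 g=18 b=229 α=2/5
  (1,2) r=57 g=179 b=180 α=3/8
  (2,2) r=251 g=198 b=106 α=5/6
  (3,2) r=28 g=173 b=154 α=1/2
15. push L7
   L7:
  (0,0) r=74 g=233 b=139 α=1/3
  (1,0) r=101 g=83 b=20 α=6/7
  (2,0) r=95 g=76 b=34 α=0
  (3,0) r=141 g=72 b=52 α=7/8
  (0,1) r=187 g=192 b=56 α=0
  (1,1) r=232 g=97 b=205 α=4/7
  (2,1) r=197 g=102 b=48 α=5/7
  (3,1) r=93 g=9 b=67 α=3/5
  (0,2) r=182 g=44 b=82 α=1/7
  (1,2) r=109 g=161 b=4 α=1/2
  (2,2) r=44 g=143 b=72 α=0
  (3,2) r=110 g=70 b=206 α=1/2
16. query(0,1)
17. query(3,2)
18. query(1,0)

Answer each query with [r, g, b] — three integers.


query (3,0) [L1,L2] — begin 0,0,0
L1 α=7/8: [84, 1393/8, 1645/8]
L2 α=2/3: [430/3, 1275/8, 4205/24]
rounded: [143, 159, 175]

(0,1) stack=L3,L4; from [0,0,0]:
+L3 (α=6/7) → [1314/7, 150/7, 1530/7]
+L4 (α=3/7) → [7062/49, 2595/49, 11013/49]
= [144, 53, 225]

query (1,2) [L3,L5] — begin 0,0,0
L3 α=1/3: [194/3, 157/3, 143/3]
L5 α=1/2: [391/3, 131/3, 647/6]
→ [130, 44, 108]

at x=0,y=0 over L3,L5:
+L3 (α=1/2) → [97, 22, 191/2]
+L5 (α=5/6) → [137/6, 331/3, 361/12]
= [23, 110, 30]

(1,1) stack=L3,L5; from [0,0,0]:
L3 α=2/3: [106/3, 460/3, 220/3]
L5 α=1/5: [1111/15, 2293/15, 1258/15]
= [74, 153, 84]

(0,1) stack=L3,L5,L6,L7; from [0,0,0]:
after L3 α=6/7: [1314/7, 150/7, 1530/7]
after L5 α=4/5: [5514/35, 3902/35, 1174/7]
after L6 α=2/5: [18082/175, 29206/175, 3746/35]
after L7 α=0: [18082/175, 29206/175, 3746/35]
→ [103, 167, 107]

(3,2) stack=L3,L5,L6,L7; from [0,0,0]:
L3 α=1/2: [13, 11/2, 37]
L5 α=3/5: [737/5, 104/5, 61]
L6 α=1/2: [877/10, 969/10, 215/2]
L7 α=1/2: [1977/20, 1669/20, 627/4]
= [99, 83, 157]

(1,0) stack=L3,L5,L6,L7; from [0,0,0]:
after L3 α=1: [18, 192, 128]
after L5 α=3/4: [303/2, 129, 119]
after L6 α=0: [303/2, 129, 119]
after L7 α=6/7: [1515/14, 627/7, 239/7]
= [108, 90, 34]


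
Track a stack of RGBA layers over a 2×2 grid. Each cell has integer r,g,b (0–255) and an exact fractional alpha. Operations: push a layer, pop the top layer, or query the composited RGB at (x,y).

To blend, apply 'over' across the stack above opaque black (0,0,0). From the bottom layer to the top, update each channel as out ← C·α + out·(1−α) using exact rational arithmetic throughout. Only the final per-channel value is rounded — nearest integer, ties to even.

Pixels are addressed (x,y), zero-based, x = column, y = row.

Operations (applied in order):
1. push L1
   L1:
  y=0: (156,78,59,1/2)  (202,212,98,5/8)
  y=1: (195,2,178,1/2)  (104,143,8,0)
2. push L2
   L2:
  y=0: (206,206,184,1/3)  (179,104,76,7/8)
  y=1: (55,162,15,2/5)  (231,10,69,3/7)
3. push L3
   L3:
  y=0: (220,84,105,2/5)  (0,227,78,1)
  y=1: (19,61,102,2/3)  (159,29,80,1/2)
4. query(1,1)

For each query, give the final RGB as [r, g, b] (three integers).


at x=1,y=1 over L1,L2,L3:
after L1 α=0: [0, 0, 0]
after L2 α=3/7: [99, 30/7, 207/7]
after L3 α=1/2: [129, 233/14, 767/14]
rounded: [129, 17, 55]


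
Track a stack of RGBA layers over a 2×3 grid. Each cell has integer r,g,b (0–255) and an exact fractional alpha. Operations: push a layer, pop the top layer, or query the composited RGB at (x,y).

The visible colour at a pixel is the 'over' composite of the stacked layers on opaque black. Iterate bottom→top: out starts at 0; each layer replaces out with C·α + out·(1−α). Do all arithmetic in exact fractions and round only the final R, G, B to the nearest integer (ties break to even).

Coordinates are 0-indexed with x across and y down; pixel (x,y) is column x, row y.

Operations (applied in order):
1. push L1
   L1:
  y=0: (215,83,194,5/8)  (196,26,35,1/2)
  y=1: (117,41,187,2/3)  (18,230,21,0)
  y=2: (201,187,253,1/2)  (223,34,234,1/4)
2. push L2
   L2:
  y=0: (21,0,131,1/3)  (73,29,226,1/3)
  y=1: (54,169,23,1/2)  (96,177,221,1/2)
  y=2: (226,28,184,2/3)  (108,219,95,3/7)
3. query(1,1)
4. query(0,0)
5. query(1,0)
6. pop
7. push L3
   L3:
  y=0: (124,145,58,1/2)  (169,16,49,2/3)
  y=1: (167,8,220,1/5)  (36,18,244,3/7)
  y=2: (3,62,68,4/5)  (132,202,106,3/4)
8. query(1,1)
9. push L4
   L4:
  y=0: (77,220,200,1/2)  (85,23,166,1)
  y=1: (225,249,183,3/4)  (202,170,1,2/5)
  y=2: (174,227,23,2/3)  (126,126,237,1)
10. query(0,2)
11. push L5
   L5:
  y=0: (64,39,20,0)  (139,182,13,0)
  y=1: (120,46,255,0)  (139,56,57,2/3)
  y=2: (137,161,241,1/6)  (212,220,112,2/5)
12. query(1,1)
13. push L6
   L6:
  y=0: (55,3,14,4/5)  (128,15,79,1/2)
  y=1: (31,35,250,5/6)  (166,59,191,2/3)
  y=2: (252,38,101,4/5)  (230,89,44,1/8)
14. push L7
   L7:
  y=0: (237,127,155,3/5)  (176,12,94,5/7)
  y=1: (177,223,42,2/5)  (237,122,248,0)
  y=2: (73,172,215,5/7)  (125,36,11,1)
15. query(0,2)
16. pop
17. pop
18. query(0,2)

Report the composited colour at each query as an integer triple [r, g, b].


query (1,1) [L1,L2] — begin 0,0,0
L1 α=0: [0, 0, 0]
L2 α=1/2: [48, 177/2, 221/2]
rounded: [48, 88, 110]

(0,0) stack=L1,L2; from [0,0,0]:
after L1 α=5/8: [1075/8, 415/8, 485/4]
after L2 α=1/3: [1159/12, 415/12, 249/2]
rounded: [97, 35, 124]

(1,0) stack=L1,L2; from [0,0,0]:
+L1 (α=1/2) → [98, 13, 35/2]
+L2 (α=1/3) → [269/3, 55/3, 87]
rounded: [90, 18, 87]

(1,1) stack=L1,L3; from [0,0,0]:
L1 α=0: [0, 0, 0]
L3 α=3/7: [108/7, 54/7, 732/7]
rounded: [15, 8, 105]

at x=0,y=2 over L1,L3,L4:
+L1 (α=1/2) → [201/2, 187/2, 253/2]
+L3 (α=4/5) → [45/2, 683/10, 797/10]
+L4 (α=2/3) → [247/2, 1741/10, 419/10]
rounded: [124, 174, 42]

(1,1) stack=L1,L3,L4,L5; from [0,0,0]:
+L1 (α=0) → [0, 0, 0]
+L3 (α=3/7) → [108/7, 54/7, 732/7]
+L4 (α=2/5) → [3152/35, 2542/35, 442/7]
+L5 (α=2/3) → [4294/35, 2154/35, 1240/21]
rounded: [123, 62, 59]

at x=0,y=2 over L1,L3,L4,L5,L6,L7:
+L1 (α=1/2) → [201/2, 187/2, 253/2]
+L3 (α=4/5) → [45/2, 683/10, 797/10]
+L4 (α=2/3) → [247/2, 1741/10, 419/10]
+L5 (α=1/6) → [503/4, 2063/12, 901/12]
+L6 (α=4/5) → [907/4, 3887/60, 5749/60]
+L7 (α=5/7) → [1637/14, 4241/30, 37999/210]
= [117, 141, 181]

at x=0,y=2 over L1,L3,L4,L5:
L1 α=1/2: [201/2, 187/2, 253/2]
L3 α=4/5: [45/2, 683/10, 797/10]
L4 α=2/3: [247/2, 1741/10, 419/10]
L5 α=1/6: [503/4, 2063/12, 901/12]
= [126, 172, 75]


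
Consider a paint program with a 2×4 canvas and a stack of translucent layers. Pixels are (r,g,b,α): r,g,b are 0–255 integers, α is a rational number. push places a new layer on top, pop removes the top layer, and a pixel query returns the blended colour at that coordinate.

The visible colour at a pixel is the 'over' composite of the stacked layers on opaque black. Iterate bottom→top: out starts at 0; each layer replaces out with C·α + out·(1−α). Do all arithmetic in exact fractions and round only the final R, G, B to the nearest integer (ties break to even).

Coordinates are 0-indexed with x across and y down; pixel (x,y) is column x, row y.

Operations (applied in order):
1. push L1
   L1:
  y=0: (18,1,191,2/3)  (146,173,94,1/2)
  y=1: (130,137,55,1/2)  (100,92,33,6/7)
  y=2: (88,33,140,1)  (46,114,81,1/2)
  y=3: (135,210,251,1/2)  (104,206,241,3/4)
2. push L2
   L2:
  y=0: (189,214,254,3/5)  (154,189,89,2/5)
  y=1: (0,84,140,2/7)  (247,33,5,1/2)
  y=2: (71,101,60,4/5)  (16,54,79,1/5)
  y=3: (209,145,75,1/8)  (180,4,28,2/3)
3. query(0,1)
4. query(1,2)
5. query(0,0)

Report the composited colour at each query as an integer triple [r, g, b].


query (0,1) [L1,L2] — begin 0,0,0
after L1 α=1/2: [65, 137/2, 55/2]
after L2 α=2/7: [325/7, 1021/14, 835/14]
= [46, 73, 60]

(1,2) stack=L1,L2; from [0,0,0]:
+L1 (α=1/2) → [23, 57, 81/2]
+L2 (α=1/5) → [108/5, 282/5, 241/5]
= [22, 56, 48]

(0,0) stack=L1,L2; from [0,0,0]:
L1 α=2/3: [12, 2/3, 382/3]
L2 α=3/5: [591/5, 386/3, 610/3]
= [118, 129, 203]


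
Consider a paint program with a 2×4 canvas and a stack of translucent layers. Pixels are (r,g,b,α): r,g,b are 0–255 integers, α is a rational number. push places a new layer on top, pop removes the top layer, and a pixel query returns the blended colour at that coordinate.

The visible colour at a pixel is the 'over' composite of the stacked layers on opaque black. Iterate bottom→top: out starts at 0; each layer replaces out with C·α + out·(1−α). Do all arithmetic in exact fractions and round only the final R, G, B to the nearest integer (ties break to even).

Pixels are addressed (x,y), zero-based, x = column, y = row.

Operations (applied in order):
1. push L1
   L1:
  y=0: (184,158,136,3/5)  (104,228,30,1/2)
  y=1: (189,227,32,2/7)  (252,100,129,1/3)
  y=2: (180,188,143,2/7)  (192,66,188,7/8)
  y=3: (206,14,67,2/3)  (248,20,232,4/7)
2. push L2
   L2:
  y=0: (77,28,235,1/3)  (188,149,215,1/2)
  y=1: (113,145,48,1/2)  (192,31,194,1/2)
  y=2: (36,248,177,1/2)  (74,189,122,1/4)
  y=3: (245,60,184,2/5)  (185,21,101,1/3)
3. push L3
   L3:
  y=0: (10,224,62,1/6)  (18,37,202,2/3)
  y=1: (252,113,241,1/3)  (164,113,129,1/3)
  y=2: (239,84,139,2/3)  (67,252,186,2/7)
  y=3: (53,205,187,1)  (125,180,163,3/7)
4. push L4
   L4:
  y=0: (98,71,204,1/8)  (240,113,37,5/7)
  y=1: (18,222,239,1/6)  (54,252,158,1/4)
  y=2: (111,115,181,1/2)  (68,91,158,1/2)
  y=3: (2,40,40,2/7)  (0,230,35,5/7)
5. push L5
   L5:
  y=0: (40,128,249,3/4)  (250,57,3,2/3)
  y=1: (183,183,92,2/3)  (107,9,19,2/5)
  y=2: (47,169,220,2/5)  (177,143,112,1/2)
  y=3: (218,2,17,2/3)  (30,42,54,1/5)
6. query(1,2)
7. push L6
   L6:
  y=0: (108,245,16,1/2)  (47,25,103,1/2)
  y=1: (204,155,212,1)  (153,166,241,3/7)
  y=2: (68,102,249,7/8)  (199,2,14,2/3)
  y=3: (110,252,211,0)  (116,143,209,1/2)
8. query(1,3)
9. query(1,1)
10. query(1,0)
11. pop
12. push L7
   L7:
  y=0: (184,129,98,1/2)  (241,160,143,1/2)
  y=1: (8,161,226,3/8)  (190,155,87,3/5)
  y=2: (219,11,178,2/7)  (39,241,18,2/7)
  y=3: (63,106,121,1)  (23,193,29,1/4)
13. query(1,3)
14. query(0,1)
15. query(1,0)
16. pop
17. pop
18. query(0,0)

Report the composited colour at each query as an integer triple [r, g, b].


at x=1,y=2 over L1,L2,L3,L4,L5:
L1 α=7/8: [168, 231/4, 329/2]
L2 α=1/4: [289/2, 1449/16, 1231/8]
L3 α=2/7: [1713/14, 2187/16, 9131/56]
L4 α=1/2: [2665/28, 3643/32, 17979/112]
L5 α=1/2: [7621/56, 8219/64, 30523/224]
rounded: [136, 128, 136]

(1,3) stack=L1,L2,L3,L4,L5,L6; from [0,0,0]:
after L1 α=4/7: [992/7, 80/7, 928/7]
after L2 α=1/3: [1093/7, 307/21, 2563/21]
after L3 α=3/7: [6997/49, 12568/147, 20521/147]
after L4 α=5/7: [13994/343, 194186/1029, 66767/1029]
after L5 α=1/5: [66266/1715, 819962/5145, 322634/5145]
after L6 α=1/2: [132603/1715, 1555697/10290, 1397939/10290]
= [77, 151, 136]

query (1,1) [L1,L2,L3,L4,L5,L6] — begin 0,0,0
L1 α=1/3: [84, 100/3, 43]
L2 α=1/2: [138, 193/6, 237/2]
L3 α=1/3: [440/3, 532/9, 122]
L4 α=1/4: [247/2, 322/3, 131]
L5 α=2/5: [1169/10, 68, 431/5]
L6 α=3/7: [4633/35, 110, 5339/35]
→ [132, 110, 153]

(1,0) stack=L1,L2,L3,L4,L5,L6; from [0,0,0]:
L1 α=1/2: [52, 114, 15]
L2 α=1/2: [120, 263/2, 115]
L3 α=2/3: [52, 137/2, 173]
L4 α=5/7: [1304/7, 702/7, 531/7]
L5 α=2/3: [4804/21, 500/7, 191/7]
L6 α=1/2: [5791/42, 675/14, 456/7]
rounded: [138, 48, 65]

(1,3) stack=L1,L2,L3,L4,L5,L7; from [0,0,0]:
after L1 α=4/7: [992/7, 80/7, 928/7]
after L2 α=1/3: [1093/7, 307/21, 2563/21]
after L3 α=3/7: [6997/49, 12568/147, 20521/147]
after L4 α=5/7: [13994/343, 194186/1029, 66767/1029]
after L5 α=1/5: [66266/1715, 819962/5145, 322634/5145]
after L7 α=1/4: [238243/6860, 1150957/6860, 372369/6860]
→ [35, 168, 54]

at x=0,y=1 over L1,L2,L3,L4,L5,L7:
after L1 α=2/7: [54, 454/7, 64/7]
after L2 α=1/2: [167/2, 1469/14, 200/7]
after L3 α=1/3: [419/3, 2260/21, 2087/21]
after L4 α=1/6: [2149/18, 7981/63, 7727/63]
after L5 α=2/3: [8737/54, 31039/189, 19319/189]
after L7 α=3/8: [44981/432, 123241/756, 224737/1512]
= [104, 163, 149]

at x=1,y=0 over L1,L2,L3,L4,L5,L7:
after L1 α=1/2: [52, 114, 15]
after L2 α=1/2: [120, 263/2, 115]
after L3 α=2/3: [52, 137/2, 173]
after L4 α=5/7: [1304/7, 702/7, 531/7]
after L5 α=2/3: [4804/21, 500/7, 191/7]
after L7 α=1/2: [9865/42, 810/7, 596/7]
→ [235, 116, 85]

(0,0) stack=L1,L2,L3,L4; from [0,0,0]:
+L1 (α=3/5) → [552/5, 474/5, 408/5]
+L2 (α=1/3) → [1489/15, 1088/15, 1991/15]
+L3 (α=1/6) → [1519/18, 880/9, 2177/18]
+L4 (α=1/8) → [12397/144, 6799/72, 18911/144]
→ [86, 94, 131]


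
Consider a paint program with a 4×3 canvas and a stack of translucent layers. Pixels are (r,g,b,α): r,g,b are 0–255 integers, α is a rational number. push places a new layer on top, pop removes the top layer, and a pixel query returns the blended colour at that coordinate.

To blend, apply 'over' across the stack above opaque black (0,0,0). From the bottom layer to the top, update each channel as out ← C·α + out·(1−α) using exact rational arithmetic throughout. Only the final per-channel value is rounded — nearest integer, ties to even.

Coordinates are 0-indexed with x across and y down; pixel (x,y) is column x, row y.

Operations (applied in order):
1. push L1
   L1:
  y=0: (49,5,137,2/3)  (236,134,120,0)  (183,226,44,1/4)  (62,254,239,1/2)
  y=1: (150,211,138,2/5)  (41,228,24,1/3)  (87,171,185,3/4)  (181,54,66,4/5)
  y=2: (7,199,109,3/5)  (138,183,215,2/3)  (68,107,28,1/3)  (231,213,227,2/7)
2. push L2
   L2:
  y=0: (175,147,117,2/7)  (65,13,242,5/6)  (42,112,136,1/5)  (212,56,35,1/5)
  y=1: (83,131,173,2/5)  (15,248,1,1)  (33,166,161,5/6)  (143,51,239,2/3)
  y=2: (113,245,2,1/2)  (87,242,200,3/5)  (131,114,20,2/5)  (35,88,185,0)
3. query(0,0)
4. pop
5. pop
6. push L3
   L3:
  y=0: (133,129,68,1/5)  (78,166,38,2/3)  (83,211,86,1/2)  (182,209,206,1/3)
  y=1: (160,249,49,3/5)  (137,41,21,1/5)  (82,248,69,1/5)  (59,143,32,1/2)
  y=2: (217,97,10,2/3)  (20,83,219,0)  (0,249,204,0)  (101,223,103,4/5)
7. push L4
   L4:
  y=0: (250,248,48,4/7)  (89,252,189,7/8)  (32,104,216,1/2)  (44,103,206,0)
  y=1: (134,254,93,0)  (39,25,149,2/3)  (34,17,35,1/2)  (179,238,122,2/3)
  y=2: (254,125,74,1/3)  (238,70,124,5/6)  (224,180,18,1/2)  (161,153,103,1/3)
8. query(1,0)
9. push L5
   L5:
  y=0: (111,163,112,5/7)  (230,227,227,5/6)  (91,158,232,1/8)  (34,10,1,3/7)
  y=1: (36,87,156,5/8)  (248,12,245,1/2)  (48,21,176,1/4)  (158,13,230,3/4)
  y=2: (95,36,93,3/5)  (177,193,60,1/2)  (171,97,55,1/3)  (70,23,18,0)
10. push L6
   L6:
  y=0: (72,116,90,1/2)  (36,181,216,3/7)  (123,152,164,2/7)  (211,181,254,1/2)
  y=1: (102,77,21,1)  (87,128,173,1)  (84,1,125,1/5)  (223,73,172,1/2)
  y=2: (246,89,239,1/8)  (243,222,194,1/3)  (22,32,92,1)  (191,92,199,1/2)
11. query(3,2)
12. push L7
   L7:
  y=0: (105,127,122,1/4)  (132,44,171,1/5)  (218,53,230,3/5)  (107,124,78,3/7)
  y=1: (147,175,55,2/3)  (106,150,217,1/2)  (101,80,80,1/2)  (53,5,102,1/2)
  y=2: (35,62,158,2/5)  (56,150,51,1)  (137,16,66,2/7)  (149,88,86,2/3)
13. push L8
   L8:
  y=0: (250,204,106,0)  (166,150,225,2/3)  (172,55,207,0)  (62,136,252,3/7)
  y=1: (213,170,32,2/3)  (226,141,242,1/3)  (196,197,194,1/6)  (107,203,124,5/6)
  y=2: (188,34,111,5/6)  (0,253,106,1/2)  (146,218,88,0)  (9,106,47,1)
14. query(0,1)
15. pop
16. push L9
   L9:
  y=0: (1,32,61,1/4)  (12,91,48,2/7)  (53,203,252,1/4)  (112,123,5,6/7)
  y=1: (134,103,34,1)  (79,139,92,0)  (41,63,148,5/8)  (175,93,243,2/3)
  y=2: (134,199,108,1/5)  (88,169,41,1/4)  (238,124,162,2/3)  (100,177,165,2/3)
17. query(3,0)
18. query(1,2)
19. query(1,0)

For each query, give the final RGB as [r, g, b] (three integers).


(0,0) stack=L1,L2; from [0,0,0]:
L1 α=2/3: [98/3, 10/3, 274/3]
L2 α=2/7: [220/3, 932/21, 296/3]
rounded: [73, 44, 99]

(1,0) stack=L3,L4; from [0,0,0]:
L3 α=2/3: [52, 332/3, 76/3]
L4 α=7/8: [675/8, 703/3, 4045/24]
→ [84, 234, 169]

at x=3,y=2 over L3,L4,L5,L6:
after L3 α=4/5: [404/5, 892/5, 412/5]
after L4 α=1/3: [1613/15, 2549/15, 1339/15]
after L5 α=0: [1613/15, 2549/15, 1339/15]
after L6 α=1/2: [2239/15, 3929/30, 2162/15]
rounded: [149, 131, 144]

(0,1) stack=L3,L4,L5,L6,L7,L8; from [0,0,0]:
+L3 (α=3/5) → [96, 747/5, 147/5]
+L4 (α=0) → [96, 747/5, 147/5]
+L5 (α=5/8) → [117/2, 552/5, 4341/40]
+L6 (α=1) → [102, 77, 21]
+L7 (α=2/3) → [132, 427/3, 131/3]
+L8 (α=2/3) → [186, 1447/9, 323/9]
= [186, 161, 36]

at x=3,y=0 over L3,L4,L5,L6,L7,L9:
after L3 α=1/3: [182/3, 209/3, 206/3]
after L4 α=0: [182/3, 209/3, 206/3]
after L5 α=3/7: [1034/21, 926/21, 119/3]
after L6 α=1/2: [5465/42, 4727/42, 881/6]
after L7 α=3/7: [17671/147, 17266/147, 352/3]
after L9 α=6/7: [116455/1029, 125752/1029, 442/21]
= [113, 122, 21]

query (1,2) [L3,L4,L5,L6,L7,L9] — begin 0,0,0
after L3 α=0: [0, 0, 0]
after L4 α=5/6: [595/3, 175/3, 310/3]
after L5 α=1/2: [563/3, 377/3, 245/3]
after L6 α=1/3: [1855/9, 1420/9, 1072/9]
after L7 α=1: [56, 150, 51]
after L9 α=1/4: [64, 619/4, 97/2]
= [64, 155, 48]

at x=1,y=0 over L3,L4,L5,L6,L7,L9:
+L3 (α=2/3) → [52, 332/3, 76/3]
+L4 (α=7/8) → [675/8, 703/3, 4045/24]
+L5 (α=5/6) → [9875/48, 2054/9, 31285/144]
+L6 (α=3/7) → [11171/84, 13103/63, 54613/252]
+L7 (α=1/5) → [13943/105, 55184/315, 65386/315]
+L9 (α=2/7) → [14447/147, 66650/441, 71434/441]
→ [98, 151, 162]


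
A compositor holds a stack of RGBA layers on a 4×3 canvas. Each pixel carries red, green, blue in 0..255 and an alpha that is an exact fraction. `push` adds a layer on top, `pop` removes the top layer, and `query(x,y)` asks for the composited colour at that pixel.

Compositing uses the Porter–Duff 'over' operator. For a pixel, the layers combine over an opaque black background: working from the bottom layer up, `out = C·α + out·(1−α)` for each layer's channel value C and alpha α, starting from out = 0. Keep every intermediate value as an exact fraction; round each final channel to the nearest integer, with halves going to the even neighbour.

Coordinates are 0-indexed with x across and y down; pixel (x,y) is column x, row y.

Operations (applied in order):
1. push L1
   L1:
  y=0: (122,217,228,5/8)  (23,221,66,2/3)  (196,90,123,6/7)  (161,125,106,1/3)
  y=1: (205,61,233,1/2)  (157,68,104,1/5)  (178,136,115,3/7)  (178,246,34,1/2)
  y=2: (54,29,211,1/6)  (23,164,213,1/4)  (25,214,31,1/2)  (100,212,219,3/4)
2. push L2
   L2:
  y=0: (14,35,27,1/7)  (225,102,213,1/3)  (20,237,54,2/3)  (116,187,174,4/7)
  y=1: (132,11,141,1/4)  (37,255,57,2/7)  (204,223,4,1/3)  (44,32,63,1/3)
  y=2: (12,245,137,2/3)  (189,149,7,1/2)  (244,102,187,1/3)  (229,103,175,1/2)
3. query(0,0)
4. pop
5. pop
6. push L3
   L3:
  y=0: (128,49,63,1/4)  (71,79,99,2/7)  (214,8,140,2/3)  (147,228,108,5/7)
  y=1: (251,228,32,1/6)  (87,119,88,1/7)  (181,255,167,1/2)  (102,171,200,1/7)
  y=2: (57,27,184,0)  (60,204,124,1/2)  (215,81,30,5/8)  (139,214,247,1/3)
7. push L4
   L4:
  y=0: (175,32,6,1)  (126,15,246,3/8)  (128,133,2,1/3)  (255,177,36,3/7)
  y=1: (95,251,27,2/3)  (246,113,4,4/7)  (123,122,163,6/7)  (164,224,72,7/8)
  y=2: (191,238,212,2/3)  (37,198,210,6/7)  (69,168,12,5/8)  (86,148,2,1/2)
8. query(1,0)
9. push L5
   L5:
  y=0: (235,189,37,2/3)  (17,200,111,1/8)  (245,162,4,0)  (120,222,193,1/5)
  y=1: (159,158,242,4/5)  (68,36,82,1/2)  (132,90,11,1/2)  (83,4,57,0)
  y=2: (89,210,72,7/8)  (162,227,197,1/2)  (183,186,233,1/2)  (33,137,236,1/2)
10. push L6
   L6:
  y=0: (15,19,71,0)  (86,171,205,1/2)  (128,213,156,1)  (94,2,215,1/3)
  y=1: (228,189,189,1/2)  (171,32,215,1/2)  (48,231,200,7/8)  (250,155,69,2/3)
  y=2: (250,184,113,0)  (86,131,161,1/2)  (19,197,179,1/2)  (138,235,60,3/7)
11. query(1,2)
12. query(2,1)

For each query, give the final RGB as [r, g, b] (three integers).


at x=0,y=0 over L1,L2:
L1 α=5/8: [305/4, 1085/8, 285/2]
L2 α=1/7: [943/14, 485/4, 126]
= [67, 121, 126]

query (1,0) [L3,L4] — begin 0,0,0
after L3 α=2/7: [142/7, 158/7, 198/7]
after L4 α=3/8: [839/14, 1105/56, 1539/14]
→ [60, 20, 110]

query (1,2) [L3,L4,L5,L6] — begin 0,0,0
after L3 α=1/2: [30, 102, 62]
after L4 α=6/7: [36, 1290/7, 1322/7]
after L5 α=1/2: [99, 2879/14, 2701/14]
after L6 α=1/2: [185/2, 4713/28, 4955/28]
rounded: [92, 168, 177]

query (2,1) [L3,L4,L5,L6] — begin 0,0,0
L3 α=1/2: [181/2, 255/2, 167/2]
L4 α=6/7: [1657/14, 1719/14, 2123/14]
L5 α=1/2: [3505/28, 2979/28, 2277/28]
L6 α=7/8: [12913/224, 48255/224, 41477/224]
rounded: [58, 215, 185]


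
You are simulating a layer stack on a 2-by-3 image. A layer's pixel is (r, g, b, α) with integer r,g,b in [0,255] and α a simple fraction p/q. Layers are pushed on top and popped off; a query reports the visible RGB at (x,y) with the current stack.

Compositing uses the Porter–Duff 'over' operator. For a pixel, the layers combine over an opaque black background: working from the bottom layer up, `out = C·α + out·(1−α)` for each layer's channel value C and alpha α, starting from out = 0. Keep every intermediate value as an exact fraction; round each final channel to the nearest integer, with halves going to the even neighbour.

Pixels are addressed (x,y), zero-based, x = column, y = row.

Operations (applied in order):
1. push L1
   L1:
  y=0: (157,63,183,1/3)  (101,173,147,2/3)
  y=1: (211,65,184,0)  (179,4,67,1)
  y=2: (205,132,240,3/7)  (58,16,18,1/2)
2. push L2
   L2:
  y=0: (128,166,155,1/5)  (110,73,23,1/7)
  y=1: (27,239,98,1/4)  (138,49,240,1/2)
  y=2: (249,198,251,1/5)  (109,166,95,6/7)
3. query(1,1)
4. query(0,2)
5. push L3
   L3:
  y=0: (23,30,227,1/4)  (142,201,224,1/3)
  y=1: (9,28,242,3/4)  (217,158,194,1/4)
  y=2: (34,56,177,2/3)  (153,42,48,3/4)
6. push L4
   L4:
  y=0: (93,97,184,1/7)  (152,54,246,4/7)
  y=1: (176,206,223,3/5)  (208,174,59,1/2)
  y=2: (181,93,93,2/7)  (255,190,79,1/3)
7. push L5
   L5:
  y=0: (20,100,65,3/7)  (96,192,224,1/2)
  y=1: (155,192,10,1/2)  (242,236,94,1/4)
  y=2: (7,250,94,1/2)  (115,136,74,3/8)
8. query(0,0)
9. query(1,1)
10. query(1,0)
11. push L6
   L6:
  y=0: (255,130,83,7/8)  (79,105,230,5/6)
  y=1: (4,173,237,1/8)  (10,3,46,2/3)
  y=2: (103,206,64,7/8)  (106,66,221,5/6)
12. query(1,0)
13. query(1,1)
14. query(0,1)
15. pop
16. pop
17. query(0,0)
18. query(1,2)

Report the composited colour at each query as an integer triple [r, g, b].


(1,1) stack=L1,L2; from [0,0,0]:
+L1 (α=1) → [179, 4, 67]
+L2 (α=1/2) → [317/2, 53/2, 307/2]
= [158, 26, 154]

(0,2) stack=L1,L2; from [0,0,0]:
after L1 α=3/7: [615/7, 396/7, 720/7]
after L2 α=1/5: [4203/35, 594/7, 4637/35]
→ [120, 85, 132]

query (0,0) [L1,L2,L3,L4,L5] — begin 0,0,0
L1 α=1/3: [157/3, 21, 61]
L2 α=1/5: [1012/15, 50, 399/5]
L3 α=1/4: [1127/20, 45, 583/5]
L4 α=1/7: [4311/70, 367/7, 4418/35]
L5 α=3/7: [10722/245, 3568/49, 24497/245]
→ [44, 73, 100]

at x=1,y=1 over L1,L2,L3,L4,L5:
L1 α=1: [179, 4, 67]
L2 α=1/2: [317/2, 53/2, 307/2]
L3 α=1/4: [1385/8, 475/8, 1309/8]
L4 α=1/2: [3049/16, 1867/16, 1781/16]
L5 α=1/4: [13019/64, 9377/64, 6847/64]
→ [203, 147, 107]

at x=1,y=0 over L1,L2,L3,L4,L5:
after L1 α=2/3: [202/3, 346/3, 98]
after L2 α=1/7: [514/7, 765/7, 611/7]
after L3 α=1/3: [674/7, 979/7, 930/7]
after L4 α=4/7: [6278/49, 4449/49, 9678/49]
after L5 α=1/2: [5491/49, 13857/98, 10327/49]
rounded: [112, 141, 211]

at x=1,y=0 over L1,L2,L3,L4,L5,L6:
+L1 (α=2/3) → [202/3, 346/3, 98]
+L2 (α=1/7) → [514/7, 765/7, 611/7]
+L3 (α=1/3) → [674/7, 979/7, 930/7]
+L4 (α=4/7) → [6278/49, 4449/49, 9678/49]
+L5 (α=1/2) → [5491/49, 13857/98, 10327/49]
+L6 (α=5/6) → [4141/49, 21769/196, 66677/294]
→ [85, 111, 227]

at x=1,y=1 over L1,L2,L3,L4,L5,L6:
L1 α=1: [179, 4, 67]
L2 α=1/2: [317/2, 53/2, 307/2]
L3 α=1/4: [1385/8, 475/8, 1309/8]
L4 α=1/2: [3049/16, 1867/16, 1781/16]
L5 α=1/4: [13019/64, 9377/64, 6847/64]
L6 α=2/3: [14299/192, 9761/192, 4245/64]
→ [74, 51, 66]

at x=0,y=1 over L1,L2,L3,L4,L5,L6:
L1 α=0: [0, 0, 0]
L2 α=1/4: [27/4, 239/4, 49/2]
L3 α=3/4: [135/16, 575/16, 1501/8]
L4 α=3/5: [4359/40, 5519/40, 4177/20]
L5 α=1/2: [10559/80, 13199/80, 4377/40]
L6 α=1/8: [74233/640, 106233/640, 40119/320]
→ [116, 166, 125]

(0,0) stack=L1,L2,L3,L4; from [0,0,0]:
+L1 (α=1/3) → [157/3, 21, 61]
+L2 (α=1/5) → [1012/15, 50, 399/5]
+L3 (α=1/4) → [1127/20, 45, 583/5]
+L4 (α=1/7) → [4311/70, 367/7, 4418/35]
= [62, 52, 126]

(1,2) stack=L1,L2,L3,L4; from [0,0,0]:
after L1 α=1/2: [29, 8, 9]
after L2 α=6/7: [683/7, 1004/7, 579/7]
after L3 α=3/4: [974/7, 943/14, 1587/28]
after L4 α=1/3: [3733/21, 2273/21, 2693/42]
rounded: [178, 108, 64]


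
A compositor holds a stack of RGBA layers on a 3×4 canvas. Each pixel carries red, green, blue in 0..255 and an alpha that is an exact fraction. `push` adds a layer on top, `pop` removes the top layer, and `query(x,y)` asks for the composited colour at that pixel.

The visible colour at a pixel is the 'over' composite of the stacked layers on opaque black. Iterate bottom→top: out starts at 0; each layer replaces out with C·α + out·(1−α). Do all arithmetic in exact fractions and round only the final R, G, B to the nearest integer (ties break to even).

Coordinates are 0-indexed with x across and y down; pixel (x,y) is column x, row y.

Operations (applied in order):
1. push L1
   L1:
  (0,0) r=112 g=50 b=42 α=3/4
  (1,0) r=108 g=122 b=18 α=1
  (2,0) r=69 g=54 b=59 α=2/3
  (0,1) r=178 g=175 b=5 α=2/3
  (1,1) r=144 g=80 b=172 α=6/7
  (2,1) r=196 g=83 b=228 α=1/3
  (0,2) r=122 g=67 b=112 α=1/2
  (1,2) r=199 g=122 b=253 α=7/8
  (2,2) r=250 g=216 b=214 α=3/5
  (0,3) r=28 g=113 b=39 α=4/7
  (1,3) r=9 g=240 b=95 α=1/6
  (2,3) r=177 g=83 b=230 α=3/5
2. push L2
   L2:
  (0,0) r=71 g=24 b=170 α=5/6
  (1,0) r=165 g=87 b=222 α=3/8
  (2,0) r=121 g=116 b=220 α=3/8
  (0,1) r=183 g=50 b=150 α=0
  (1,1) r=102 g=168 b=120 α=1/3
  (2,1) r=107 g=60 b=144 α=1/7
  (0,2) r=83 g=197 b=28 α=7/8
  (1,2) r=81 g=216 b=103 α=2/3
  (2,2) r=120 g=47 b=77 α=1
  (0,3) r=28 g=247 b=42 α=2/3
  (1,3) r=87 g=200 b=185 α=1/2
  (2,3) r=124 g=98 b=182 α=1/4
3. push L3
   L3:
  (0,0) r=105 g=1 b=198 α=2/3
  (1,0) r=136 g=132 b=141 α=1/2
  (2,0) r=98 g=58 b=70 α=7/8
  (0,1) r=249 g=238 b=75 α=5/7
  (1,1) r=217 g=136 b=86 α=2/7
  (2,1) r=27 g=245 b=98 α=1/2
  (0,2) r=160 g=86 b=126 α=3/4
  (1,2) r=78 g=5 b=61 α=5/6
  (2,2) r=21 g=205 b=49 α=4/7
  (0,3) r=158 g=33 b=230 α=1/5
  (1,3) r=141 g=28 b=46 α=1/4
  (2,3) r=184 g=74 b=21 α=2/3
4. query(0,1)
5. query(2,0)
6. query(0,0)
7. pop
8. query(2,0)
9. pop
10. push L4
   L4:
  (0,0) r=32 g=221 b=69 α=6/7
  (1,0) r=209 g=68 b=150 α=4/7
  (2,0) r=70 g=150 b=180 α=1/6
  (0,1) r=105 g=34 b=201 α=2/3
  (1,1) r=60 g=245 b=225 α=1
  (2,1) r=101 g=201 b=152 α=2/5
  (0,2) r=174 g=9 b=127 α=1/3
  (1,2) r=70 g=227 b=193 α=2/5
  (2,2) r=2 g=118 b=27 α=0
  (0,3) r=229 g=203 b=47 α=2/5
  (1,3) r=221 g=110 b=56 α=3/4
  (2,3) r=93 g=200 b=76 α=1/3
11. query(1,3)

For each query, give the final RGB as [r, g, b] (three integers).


query (0,1) [L1,L2,L3] — begin 0,0,0
+L1 (α=2/3) → [356/3, 350/3, 10/3]
+L2 (α=0) → [356/3, 350/3, 10/3]
+L3 (α=5/7) → [4447/21, 610/3, 1145/21]
→ [212, 203, 55]

at x=2,y=0 over L1,L2,L3:
L1 α=2/3: [46, 36, 118/3]
L2 α=3/8: [593/8, 66, 1285/12]
L3 α=7/8: [6081/64, 59, 7165/96]
= [95, 59, 75]

at x=0,y=0 over L1,L2,L3:
after L1 α=3/4: [84, 75/2, 63/2]
after L2 α=5/6: [439/6, 105/4, 1763/12]
after L3 α=2/3: [1699/18, 113/12, 6515/36]
= [94, 9, 181]

(2,0) stack=L1,L2; from [0,0,0]:
+L1 (α=2/3) → [46, 36, 118/3]
+L2 (α=3/8) → [593/8, 66, 1285/12]
→ [74, 66, 107]

(1,3) stack=L1,L4; from [0,0,0]:
L1 α=1/6: [3/2, 40, 95/6]
L4 α=3/4: [1329/8, 185/2, 1103/24]
= [166, 92, 46]


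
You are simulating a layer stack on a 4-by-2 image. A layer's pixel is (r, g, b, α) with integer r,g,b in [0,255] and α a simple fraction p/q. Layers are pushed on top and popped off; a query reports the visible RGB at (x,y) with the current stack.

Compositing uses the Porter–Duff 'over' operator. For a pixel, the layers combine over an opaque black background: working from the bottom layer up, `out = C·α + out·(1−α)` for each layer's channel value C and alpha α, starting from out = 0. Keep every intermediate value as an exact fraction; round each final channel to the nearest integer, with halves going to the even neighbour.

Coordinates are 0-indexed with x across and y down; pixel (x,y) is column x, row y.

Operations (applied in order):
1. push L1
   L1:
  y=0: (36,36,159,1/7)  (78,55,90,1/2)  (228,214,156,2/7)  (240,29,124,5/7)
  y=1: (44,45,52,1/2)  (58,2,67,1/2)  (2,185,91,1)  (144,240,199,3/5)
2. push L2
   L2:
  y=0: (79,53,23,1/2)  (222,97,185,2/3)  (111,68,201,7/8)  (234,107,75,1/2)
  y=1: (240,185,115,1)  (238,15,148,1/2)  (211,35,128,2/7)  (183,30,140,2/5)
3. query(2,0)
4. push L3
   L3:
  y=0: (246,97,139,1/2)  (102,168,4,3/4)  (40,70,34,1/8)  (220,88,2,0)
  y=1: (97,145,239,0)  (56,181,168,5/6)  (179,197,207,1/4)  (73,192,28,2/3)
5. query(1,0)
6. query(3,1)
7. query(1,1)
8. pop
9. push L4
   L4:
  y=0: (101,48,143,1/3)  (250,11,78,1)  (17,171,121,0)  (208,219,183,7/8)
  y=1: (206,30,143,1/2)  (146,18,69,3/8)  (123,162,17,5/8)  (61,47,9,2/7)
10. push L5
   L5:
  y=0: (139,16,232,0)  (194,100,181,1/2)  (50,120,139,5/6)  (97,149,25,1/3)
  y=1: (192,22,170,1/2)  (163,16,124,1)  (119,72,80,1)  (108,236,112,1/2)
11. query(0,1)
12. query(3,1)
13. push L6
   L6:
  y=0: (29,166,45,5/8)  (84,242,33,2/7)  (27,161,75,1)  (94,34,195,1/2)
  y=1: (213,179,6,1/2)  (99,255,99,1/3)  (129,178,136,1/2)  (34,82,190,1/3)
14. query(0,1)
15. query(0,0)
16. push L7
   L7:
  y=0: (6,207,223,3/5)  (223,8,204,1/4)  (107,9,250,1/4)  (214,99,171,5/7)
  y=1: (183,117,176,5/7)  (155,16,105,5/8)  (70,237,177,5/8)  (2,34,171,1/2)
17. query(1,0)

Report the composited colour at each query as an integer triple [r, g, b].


at x=2,y=0 over L1,L2:
+L1 (α=2/7) → [456/7, 428/7, 312/7]
+L2 (α=7/8) → [5895/56, 470/7, 10161/56]
rounded: [105, 67, 181]

at x=1,y=0 over L1,L2,L3:
+L1 (α=1/2) → [39, 55/2, 45]
+L2 (α=2/3) → [161, 443/6, 415/3]
+L3 (α=3/4) → [467/4, 3467/24, 451/12]
= [117, 144, 38]

query (3,1) [L1,L2,L3] — begin 0,0,0
+L1 (α=3/5) → [432/5, 144, 597/5]
+L2 (α=2/5) → [3126/25, 492/5, 3191/25]
+L3 (α=2/3) → [6776/75, 804/5, 4591/75]
= [90, 161, 61]

(1,1) stack=L1,L2,L3; from [0,0,0]:
+L1 (α=1/2) → [29, 1, 67/2]
+L2 (α=1/2) → [267/2, 8, 363/4]
+L3 (α=5/6) → [827/12, 913/6, 1241/8]
rounded: [69, 152, 155]

query (0,1) [L1,L2,L4,L5] — begin 0,0,0
L1 α=1/2: [22, 45/2, 26]
L2 α=1: [240, 185, 115]
L4 α=1/2: [223, 215/2, 129]
L5 α=1/2: [415/2, 259/4, 299/2]
rounded: [208, 65, 150]

query (3,1) [L1,L2,L4,L5] — begin 0,0,0
L1 α=3/5: [432/5, 144, 597/5]
L2 α=2/5: [3126/25, 492/5, 3191/25]
L4 α=2/7: [3736/35, 586/7, 3281/35]
L5 α=1/2: [3758/35, 1119/7, 7201/70]
→ [107, 160, 103]

at x=0,y=1 over L1,L2,L4,L5,L6:
L1 α=1/2: [22, 45/2, 26]
L2 α=1: [240, 185, 115]
L4 α=1/2: [223, 215/2, 129]
L5 α=1/2: [415/2, 259/4, 299/2]
L6 α=1/2: [841/4, 975/8, 311/4]
= [210, 122, 78]

at x=0,y=0 over L1,L2,L4,L5,L6:
L1 α=1/7: [36/7, 36/7, 159/7]
L2 α=1/2: [589/14, 407/14, 160/7]
L4 α=1/3: [432/7, 743/21, 1321/21]
L5 α=0: [432/7, 743/21, 1321/21]
L6 α=5/8: [2311/56, 6553/56, 362/7]
= [41, 117, 52]

(1,0) stack=L1,L2,L4,L5,L6,L7; from [0,0,0]:
+L1 (α=1/2) → [39, 55/2, 45]
+L2 (α=2/3) → [161, 443/6, 415/3]
+L4 (α=1) → [250, 11, 78]
+L5 (α=1/2) → [222, 111/2, 259/2]
+L6 (α=2/7) → [1278/7, 1523/14, 1427/14]
+L7 (α=1/4) → [5395/28, 4681/56, 7137/56]
= [193, 84, 127]


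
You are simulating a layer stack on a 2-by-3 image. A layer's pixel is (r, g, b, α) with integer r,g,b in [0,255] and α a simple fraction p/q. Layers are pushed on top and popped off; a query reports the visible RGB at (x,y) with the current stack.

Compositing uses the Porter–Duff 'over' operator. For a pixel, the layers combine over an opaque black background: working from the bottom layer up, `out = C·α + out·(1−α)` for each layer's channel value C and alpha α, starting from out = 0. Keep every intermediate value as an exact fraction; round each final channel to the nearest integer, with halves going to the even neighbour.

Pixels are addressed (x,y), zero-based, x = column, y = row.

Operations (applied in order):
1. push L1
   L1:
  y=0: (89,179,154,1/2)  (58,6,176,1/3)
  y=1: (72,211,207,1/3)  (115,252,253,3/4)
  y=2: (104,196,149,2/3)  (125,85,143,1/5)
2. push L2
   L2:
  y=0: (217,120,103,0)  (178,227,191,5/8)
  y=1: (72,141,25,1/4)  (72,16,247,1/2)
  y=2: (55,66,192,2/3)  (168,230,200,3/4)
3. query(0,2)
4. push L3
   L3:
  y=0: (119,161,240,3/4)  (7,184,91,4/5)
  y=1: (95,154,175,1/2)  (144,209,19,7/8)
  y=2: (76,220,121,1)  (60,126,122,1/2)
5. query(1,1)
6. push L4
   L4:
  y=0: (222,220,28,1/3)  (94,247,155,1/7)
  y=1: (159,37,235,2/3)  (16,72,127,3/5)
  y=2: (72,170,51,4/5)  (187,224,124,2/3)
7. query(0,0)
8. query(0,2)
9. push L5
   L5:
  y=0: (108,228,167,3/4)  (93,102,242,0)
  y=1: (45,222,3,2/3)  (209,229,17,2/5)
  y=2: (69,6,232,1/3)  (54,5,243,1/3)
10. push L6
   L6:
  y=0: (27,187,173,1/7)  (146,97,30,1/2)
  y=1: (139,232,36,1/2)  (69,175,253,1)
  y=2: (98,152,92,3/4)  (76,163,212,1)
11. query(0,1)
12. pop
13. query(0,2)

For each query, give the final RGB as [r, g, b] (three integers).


(0,2) stack=L1,L2; from [0,0,0]:
L1 α=2/3: [208/3, 392/3, 298/3]
L2 α=2/3: [538/9, 788/9, 1450/9]
→ [60, 88, 161]

query (1,1) [L1,L2,L3] — begin 0,0,0
L1 α=3/4: [345/4, 189, 759/4]
L2 α=1/2: [633/8, 205/2, 1747/8]
L3 α=7/8: [8697/64, 3131/16, 2811/64]
rounded: [136, 196, 44]

(0,0) stack=L1,L2,L3,L4; from [0,0,0]:
L1 α=1/2: [89/2, 179/2, 77]
L2 α=0: [89/2, 179/2, 77]
L3 α=3/4: [803/8, 1145/8, 797/4]
L4 α=1/3: [1691/12, 675/4, 853/6]
rounded: [141, 169, 142]

query (0,2) [L1,L2,L3,L4] — begin 0,0,0
after L1 α=2/3: [208/3, 392/3, 298/3]
after L2 α=2/3: [538/9, 788/9, 1450/9]
after L3 α=1: [76, 220, 121]
after L4 α=4/5: [364/5, 180, 65]
→ [73, 180, 65]

(0,1) stack=L1,L2,L3,L4,L5,L6; from [0,0,0]:
+L1 (α=1/3) → [24, 211/3, 69]
+L2 (α=1/4) → [36, 88, 58]
+L3 (α=1/2) → [131/2, 121, 233/2]
+L4 (α=2/3) → [767/6, 65, 391/2]
+L5 (α=2/3) → [1307/18, 509/3, 403/6]
+L6 (α=1/2) → [3809/36, 1205/6, 619/12]
rounded: [106, 201, 52]

(0,2) stack=L1,L2,L3,L4,L5; from [0,0,0]:
+L1 (α=2/3) → [208/3, 392/3, 298/3]
+L2 (α=2/3) → [538/9, 788/9, 1450/9]
+L3 (α=1) → [76, 220, 121]
+L4 (α=4/5) → [364/5, 180, 65]
+L5 (α=1/3) → [1073/15, 122, 362/3]
= [72, 122, 121]


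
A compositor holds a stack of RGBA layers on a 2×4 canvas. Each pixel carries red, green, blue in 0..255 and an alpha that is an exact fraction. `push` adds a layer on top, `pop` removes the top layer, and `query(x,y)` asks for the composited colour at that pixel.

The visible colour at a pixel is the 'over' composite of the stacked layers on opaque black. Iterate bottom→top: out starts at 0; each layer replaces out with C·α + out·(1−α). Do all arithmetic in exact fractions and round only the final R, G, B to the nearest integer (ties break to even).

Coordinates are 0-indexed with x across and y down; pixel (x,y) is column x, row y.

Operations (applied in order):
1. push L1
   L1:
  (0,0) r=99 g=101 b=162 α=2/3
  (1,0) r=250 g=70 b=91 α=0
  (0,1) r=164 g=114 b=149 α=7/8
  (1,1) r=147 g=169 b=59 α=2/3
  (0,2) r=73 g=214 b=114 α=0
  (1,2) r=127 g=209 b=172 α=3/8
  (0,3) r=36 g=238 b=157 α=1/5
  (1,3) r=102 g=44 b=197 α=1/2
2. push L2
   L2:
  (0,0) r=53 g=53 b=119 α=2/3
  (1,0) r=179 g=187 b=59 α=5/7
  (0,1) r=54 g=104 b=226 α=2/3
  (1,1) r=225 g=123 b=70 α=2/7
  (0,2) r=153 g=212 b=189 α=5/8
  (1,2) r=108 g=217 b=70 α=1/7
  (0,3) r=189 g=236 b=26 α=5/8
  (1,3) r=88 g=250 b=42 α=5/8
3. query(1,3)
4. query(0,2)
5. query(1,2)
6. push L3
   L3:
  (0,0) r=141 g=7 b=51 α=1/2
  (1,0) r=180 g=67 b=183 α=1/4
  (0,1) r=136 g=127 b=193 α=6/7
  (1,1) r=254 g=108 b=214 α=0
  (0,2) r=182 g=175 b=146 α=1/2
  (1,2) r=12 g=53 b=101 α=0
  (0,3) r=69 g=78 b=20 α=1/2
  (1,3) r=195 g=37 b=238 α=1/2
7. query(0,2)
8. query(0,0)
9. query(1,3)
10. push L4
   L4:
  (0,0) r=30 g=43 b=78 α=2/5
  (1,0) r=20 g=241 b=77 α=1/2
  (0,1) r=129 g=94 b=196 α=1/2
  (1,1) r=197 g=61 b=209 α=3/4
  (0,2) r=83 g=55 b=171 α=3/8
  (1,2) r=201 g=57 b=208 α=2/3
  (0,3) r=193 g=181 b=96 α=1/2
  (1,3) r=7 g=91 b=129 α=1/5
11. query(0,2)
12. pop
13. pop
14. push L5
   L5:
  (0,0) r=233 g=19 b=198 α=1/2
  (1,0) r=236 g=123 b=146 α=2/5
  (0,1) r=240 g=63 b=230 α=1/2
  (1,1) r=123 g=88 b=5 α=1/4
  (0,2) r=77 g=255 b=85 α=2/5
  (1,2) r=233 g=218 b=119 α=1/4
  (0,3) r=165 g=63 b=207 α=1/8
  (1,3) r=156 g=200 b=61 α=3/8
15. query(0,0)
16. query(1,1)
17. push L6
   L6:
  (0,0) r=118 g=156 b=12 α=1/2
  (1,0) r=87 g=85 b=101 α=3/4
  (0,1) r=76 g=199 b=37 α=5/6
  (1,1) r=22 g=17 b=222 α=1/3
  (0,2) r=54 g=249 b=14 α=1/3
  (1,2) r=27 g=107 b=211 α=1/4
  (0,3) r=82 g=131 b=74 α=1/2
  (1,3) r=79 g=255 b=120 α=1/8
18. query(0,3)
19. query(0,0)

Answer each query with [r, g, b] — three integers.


query (1,3) [L1,L2] — begin 0,0,0
after L1 α=1/2: [51, 22, 197/2]
after L2 α=5/8: [593/8, 329/2, 1011/16]
→ [74, 164, 63]

at x=0,y=2 over L1,L2:
after L1 α=0: [0, 0, 0]
after L2 α=5/8: [765/8, 265/2, 945/8]
rounded: [96, 132, 118]

at x=1,y=2 over L1,L2:
+L1 (α=3/8) → [381/8, 627/8, 129/2]
+L2 (α=1/7) → [225/4, 2749/28, 457/7]
= [56, 98, 65]

(0,2) stack=L1,L2,L3; from [0,0,0]:
L1 α=0: [0, 0, 0]
L2 α=5/8: [765/8, 265/2, 945/8]
L3 α=1/2: [2221/16, 615/4, 2113/16]
→ [139, 154, 132]

(0,0) stack=L1,L2,L3; from [0,0,0]:
L1 α=2/3: [66, 202/3, 108]
L2 α=2/3: [172/3, 520/9, 346/3]
L3 α=1/2: [595/6, 583/18, 499/6]
rounded: [99, 32, 83]

query (1,3) [L1,L2,L3] — begin 0,0,0
after L1 α=1/2: [51, 22, 197/2]
after L2 α=5/8: [593/8, 329/2, 1011/16]
after L3 α=1/2: [2153/16, 403/4, 4819/32]
rounded: [135, 101, 151]

(0,2) stack=L1,L2,L3,L4; from [0,0,0]:
after L1 α=0: [0, 0, 0]
after L2 α=5/8: [765/8, 265/2, 945/8]
after L3 α=1/2: [2221/16, 615/4, 2113/16]
after L4 α=3/8: [15089/128, 3735/32, 18773/128]
→ [118, 117, 147]

at x=0,y=0 over L1,L2,L5:
L1 α=2/3: [66, 202/3, 108]
L2 α=2/3: [172/3, 520/9, 346/3]
L5 α=1/2: [871/6, 691/18, 470/3]
= [145, 38, 157]

(1,1) stack=L1,L2,L5; from [0,0,0]:
L1 α=2/3: [98, 338/3, 118/3]
L2 α=2/7: [940/7, 2428/21, 1010/21]
L5 α=1/4: [3681/28, 761/7, 1045/28]
→ [131, 109, 37]

query (0,3) [L1,L2,L5,L6] — begin 0,0,0
L1 α=1/5: [36/5, 238/5, 157/5]
L2 α=5/8: [4833/40, 3307/20, 1121/40]
L5 α=1/8: [40431/320, 24409/160, 16127/320]
L6 α=1/2: [66671/640, 45369/320, 39807/640]
= [104, 142, 62]

at x=0,y=0 over L1,L2,L5,L6:
L1 α=2/3: [66, 202/3, 108]
L2 α=2/3: [172/3, 520/9, 346/3]
L5 α=1/2: [871/6, 691/18, 470/3]
L6 α=1/2: [1579/12, 3499/36, 253/3]
= [132, 97, 84]
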